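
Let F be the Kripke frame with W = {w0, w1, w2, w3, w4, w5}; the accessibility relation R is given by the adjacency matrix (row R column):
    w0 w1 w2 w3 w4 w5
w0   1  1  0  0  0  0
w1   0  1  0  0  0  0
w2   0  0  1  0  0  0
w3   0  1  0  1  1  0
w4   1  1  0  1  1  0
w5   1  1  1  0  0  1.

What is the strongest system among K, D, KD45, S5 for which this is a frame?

D

Serial (axiom D): yes — every world has a successor (e.g. w0 R w0).
Euclidean (axiom 5): no — w3 R w1 and w3 R w4, but not w1 R w4.
Transitive (axiom 4): no — w3 R w4 and w4 R w0, but not w3 R w0.
Reflexive (axiom T): yes — every world is R-related to itself.
So F validates K, D; KD45 would additionally require R to be Euclidean and transitive. The strongest is D.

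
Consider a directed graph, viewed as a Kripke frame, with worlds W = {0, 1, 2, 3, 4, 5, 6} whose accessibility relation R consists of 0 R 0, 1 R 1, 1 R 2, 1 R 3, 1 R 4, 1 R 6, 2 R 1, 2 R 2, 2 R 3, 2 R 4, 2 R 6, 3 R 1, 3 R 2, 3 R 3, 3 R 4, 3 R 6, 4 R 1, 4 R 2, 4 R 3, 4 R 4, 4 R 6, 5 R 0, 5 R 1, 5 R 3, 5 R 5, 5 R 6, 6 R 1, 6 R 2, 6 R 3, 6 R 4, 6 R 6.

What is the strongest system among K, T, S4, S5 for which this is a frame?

T

Reflexive (axiom T): yes — every world is R-related to itself.
Transitive (axiom 4): no — 5 R 1 and 1 R 2, but not 5 R 2.
Euclidean (axiom 5): no — 5 R 0 and 5 R 1, but not 0 R 1.
So F validates K, T; S4 would additionally require R to be transitive. The strongest is T.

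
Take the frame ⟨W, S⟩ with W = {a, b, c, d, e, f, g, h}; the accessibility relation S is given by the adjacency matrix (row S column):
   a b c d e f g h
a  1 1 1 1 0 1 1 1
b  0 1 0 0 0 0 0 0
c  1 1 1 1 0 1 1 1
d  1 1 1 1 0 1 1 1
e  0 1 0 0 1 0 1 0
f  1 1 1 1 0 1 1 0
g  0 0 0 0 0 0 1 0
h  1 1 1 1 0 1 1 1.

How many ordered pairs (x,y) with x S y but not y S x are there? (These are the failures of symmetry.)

Enumerating: (a,b), (a,g), (c,b), (c,g), (d,b), (d,g), (e,b), (e,g), (f,b), (f,g), (h,b), (h,f), (h,g).

13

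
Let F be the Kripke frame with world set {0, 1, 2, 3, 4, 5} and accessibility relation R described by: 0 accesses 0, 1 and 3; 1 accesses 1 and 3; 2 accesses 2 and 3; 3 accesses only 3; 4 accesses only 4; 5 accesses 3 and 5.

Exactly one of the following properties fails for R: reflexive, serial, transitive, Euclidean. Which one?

Euclidean

Reflexive: yes — every world is R-related to itself.
Serial: yes — every world has a successor (e.g. 0 R 0).
Transitive: yes — every two-step R-path is closed by a direct edge.
Euclidean: no — 0 R 3 and 0 R 1, but not 3 R 1.
Only Euclidean fails.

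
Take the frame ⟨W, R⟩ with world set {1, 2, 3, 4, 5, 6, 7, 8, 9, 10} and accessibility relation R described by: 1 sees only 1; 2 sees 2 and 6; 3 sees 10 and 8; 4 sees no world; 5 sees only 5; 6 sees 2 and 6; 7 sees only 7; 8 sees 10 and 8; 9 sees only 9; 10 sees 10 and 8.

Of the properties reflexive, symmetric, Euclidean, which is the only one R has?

Reflexive: no — 3 is not related to itself.
Symmetric: no — 3 R 10 but not 10 R 3.
Euclidean: yes — any two successors of a common world are R-related.
Only Euclidean holds.

Euclidean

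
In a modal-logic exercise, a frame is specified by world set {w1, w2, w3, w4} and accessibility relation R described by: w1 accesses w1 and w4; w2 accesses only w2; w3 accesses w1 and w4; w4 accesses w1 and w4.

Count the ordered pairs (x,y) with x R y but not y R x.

2

Enumerating: (w3,w1), (w3,w4).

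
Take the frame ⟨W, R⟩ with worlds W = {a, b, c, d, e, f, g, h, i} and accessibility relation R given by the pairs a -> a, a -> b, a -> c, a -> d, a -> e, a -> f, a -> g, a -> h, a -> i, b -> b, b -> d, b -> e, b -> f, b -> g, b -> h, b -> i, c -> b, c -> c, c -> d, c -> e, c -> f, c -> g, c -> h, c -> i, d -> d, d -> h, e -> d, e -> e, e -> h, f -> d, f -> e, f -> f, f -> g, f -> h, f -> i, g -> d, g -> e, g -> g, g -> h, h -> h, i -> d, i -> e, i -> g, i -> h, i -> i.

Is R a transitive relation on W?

Transitive: yes — every two-step R-path is closed by a direct edge.

Yes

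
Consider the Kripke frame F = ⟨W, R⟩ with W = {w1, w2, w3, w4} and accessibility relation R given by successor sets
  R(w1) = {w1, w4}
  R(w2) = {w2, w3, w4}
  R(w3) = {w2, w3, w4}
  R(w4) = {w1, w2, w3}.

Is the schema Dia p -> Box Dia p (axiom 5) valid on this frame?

Axiom 5 corresponds to the accessibility relation being Euclidean.
Euclidean: no — w4 R w1 and w4 R w2, but not w1 R w2.

No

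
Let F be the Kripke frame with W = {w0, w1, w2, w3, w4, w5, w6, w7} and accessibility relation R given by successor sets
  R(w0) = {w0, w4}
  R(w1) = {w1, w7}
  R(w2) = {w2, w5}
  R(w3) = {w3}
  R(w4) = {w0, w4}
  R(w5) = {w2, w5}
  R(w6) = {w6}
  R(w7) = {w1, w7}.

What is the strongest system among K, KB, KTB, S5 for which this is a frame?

S5

Symmetric (axiom B): yes — every pair in R has its reverse in R.
Reflexive (axiom T): yes — every world is R-related to itself.
Euclidean (axiom 5): yes — any two successors of a common world are R-related.
So F validates K, KB, KTB, S5. The strongest is S5.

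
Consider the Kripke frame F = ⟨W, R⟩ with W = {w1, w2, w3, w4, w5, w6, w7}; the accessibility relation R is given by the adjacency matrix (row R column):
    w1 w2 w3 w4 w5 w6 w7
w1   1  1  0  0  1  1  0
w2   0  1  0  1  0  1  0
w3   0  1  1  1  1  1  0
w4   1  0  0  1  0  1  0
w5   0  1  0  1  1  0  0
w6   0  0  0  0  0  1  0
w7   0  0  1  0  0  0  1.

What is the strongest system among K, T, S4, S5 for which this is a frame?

T

Reflexive (axiom T): yes — every world is R-related to itself.
Transitive (axiom 4): no — w1 R w2 and w2 R w4, but not w1 R w4.
Euclidean (axiom 5): no — w1 R w2 and w1 R w5, but not w2 R w5.
So F validates K, T; S4 would additionally require R to be transitive. The strongest is T.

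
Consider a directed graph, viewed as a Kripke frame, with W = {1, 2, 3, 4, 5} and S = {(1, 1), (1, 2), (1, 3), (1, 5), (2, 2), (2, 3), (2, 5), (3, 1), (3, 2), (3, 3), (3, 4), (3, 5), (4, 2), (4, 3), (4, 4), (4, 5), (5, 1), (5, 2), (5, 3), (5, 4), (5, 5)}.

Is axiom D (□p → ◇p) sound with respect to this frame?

By correspondence theory, D is valid on a frame iff S is serial.
Serial: yes — every world has a successor (e.g. 1 S 1).

Yes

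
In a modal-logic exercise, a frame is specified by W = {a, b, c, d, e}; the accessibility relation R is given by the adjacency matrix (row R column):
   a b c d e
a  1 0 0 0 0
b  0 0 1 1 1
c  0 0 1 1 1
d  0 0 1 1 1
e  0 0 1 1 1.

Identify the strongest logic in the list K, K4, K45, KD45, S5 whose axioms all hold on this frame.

Transitive (axiom 4): yes — every two-step R-path is closed by a direct edge.
Euclidean (axiom 5): yes — any two successors of a common world are R-related.
Serial (axiom D): yes — every world has a successor (e.g. a R a).
Reflexive (axiom T): no — b is not related to itself.
So F validates K, K4, K45, KD45; S5 would additionally require R to be reflexive. The strongest is KD45.

KD45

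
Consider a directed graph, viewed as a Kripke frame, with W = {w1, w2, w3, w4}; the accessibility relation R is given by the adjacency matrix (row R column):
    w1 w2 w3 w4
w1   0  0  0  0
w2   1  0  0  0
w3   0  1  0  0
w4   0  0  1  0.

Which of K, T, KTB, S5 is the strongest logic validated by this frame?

K

Reflexive (axiom T): no — w1 is not related to itself.
Symmetric (axiom B): no — w2 R w1 but not w1 R w2.
Euclidean (axiom 5): no — w2 R w1 and w2 R w1, but not w1 R w1.
So F validates K; T would additionally require R to be reflexive. The strongest is K.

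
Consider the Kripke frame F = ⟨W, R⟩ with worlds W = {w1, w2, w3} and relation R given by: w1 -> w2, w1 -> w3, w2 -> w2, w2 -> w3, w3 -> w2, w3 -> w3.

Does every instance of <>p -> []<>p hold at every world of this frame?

The schema 5 characterises exactly the Euclidean frames.
Euclidean: yes — any two successors of a common world are R-related.

Yes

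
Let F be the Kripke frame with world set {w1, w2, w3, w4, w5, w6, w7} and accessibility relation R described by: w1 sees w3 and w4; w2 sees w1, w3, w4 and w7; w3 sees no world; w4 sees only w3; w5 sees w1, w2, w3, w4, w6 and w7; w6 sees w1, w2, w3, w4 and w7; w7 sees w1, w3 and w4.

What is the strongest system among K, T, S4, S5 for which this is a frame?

K

Reflexive (axiom T): no — w1 is not related to itself.
Transitive (axiom 4): yes — every two-step R-path is closed by a direct edge.
Euclidean (axiom 5): no — w1 R w3 and w1 R w4, but not w3 R w4.
So F validates K; T would additionally require R to be reflexive. The strongest is K.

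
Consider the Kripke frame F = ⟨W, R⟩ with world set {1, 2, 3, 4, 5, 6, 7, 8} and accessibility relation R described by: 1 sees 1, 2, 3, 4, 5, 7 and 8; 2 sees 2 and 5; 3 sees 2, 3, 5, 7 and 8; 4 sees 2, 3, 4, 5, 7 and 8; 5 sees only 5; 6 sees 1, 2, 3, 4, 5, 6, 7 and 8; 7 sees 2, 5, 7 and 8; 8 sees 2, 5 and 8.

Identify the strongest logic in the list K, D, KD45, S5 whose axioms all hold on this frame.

D

Serial (axiom D): yes — every world has a successor (e.g. 1 R 1).
Euclidean (axiom 5): no — 1 R 2 and 1 R 3, but not 2 R 3.
Transitive (axiom 4): yes — every two-step R-path is closed by a direct edge.
Reflexive (axiom T): yes — every world is R-related to itself.
So F validates K, D; KD45 would additionally require R to be Euclidean. The strongest is D.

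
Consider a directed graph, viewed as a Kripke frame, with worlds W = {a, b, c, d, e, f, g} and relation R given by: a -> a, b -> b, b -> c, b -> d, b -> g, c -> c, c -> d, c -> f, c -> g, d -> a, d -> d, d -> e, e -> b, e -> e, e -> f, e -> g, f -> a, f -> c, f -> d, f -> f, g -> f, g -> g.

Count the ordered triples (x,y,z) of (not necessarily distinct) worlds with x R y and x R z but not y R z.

31

Enumerating: (b,c,b), (b,d,b), (b,d,c), (b,d,g), (b,g,b), (b,g,c), (b,g,d), (c,d,c), (c,d,f), (c,d,g), (c,f,g), (c,g,c), … and 19 more.
Total: 31.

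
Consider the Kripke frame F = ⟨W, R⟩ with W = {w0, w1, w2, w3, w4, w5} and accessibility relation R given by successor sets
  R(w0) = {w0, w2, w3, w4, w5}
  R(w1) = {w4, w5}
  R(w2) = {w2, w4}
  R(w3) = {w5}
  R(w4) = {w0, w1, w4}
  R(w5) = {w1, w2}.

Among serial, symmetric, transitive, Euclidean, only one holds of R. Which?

serial

Serial: yes — every world has a successor (e.g. w0 R w0).
Symmetric: no — w0 R w2 but not w2 R w0.
Transitive: no — w0 R w4 and w4 R w1, but not w0 R w1.
Euclidean: no — w0 R w2 and w0 R w3, but not w2 R w3.
Only serial holds.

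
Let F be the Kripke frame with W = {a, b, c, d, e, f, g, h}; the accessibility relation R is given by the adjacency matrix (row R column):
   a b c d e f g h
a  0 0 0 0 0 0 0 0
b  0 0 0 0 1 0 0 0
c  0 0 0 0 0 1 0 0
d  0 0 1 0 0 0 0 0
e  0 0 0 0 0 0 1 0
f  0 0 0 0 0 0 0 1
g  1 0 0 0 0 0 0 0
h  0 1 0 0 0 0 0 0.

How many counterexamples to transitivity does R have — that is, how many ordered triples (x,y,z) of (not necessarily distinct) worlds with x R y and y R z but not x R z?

6

Enumerating: (b,e,g), (c,f,h), (d,c,f), (e,g,a), (f,h,b), (h,b,e).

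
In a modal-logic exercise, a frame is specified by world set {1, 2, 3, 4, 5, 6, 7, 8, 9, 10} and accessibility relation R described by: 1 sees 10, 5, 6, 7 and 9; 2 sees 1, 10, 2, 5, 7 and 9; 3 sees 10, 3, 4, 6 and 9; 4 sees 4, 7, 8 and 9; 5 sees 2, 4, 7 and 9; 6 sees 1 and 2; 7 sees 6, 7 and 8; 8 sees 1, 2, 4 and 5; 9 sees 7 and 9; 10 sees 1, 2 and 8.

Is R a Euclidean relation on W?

No

Euclidean: no — 1 R 10 and 1 R 5, but not 10 R 5.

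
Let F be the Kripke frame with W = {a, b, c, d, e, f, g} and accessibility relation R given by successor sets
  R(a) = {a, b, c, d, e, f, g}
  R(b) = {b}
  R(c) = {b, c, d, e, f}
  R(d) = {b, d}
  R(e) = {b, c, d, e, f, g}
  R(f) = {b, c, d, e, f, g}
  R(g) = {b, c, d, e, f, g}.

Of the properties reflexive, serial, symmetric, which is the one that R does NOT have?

Reflexive: yes — every world is R-related to itself.
Serial: yes — every world has a successor (e.g. a R a).
Symmetric: no — a R b but not b R a.
Only symmetric fails.

symmetric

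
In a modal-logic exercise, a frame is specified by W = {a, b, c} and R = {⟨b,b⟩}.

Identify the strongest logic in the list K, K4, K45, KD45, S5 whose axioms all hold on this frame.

K45

Transitive (axiom 4): yes — every two-step R-path is closed by a direct edge.
Euclidean (axiom 5): yes — any two successors of a common world are R-related.
Serial (axiom D): no — a has no R-successor.
Reflexive (axiom T): no — a is not related to itself.
So F validates K, K4, K45; KD45 would additionally require R to be serial. The strongest is K45.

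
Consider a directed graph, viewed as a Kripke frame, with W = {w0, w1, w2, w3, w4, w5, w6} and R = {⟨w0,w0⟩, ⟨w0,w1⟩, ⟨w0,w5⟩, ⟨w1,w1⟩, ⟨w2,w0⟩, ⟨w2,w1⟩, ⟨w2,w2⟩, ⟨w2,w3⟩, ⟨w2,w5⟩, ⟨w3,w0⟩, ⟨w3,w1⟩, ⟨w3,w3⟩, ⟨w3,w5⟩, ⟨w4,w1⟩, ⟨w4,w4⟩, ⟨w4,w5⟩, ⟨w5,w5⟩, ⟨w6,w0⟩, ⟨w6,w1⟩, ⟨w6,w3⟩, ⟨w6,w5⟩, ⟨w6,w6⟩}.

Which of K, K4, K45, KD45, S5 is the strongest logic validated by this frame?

K4

Transitive (axiom 4): yes — every two-step R-path is closed by a direct edge.
Euclidean (axiom 5): no — w0 R w1 and w0 R w5, but not w1 R w5.
Serial (axiom D): yes — every world has a successor (e.g. w0 R w0).
Reflexive (axiom T): yes — every world is R-related to itself.
So F validates K, K4; K45 would additionally require R to be Euclidean. The strongest is K4.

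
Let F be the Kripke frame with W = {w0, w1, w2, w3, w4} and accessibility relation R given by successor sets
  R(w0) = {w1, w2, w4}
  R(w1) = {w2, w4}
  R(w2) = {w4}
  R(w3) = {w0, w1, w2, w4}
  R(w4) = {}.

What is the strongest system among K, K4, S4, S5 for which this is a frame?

K4

Transitive (axiom 4): yes — every two-step R-path is closed by a direct edge.
Reflexive (axiom T): no — w0 is not related to itself.
Euclidean (axiom 5): no — w0 R w2 and w0 R w1, but not w2 R w1.
So F validates K, K4; S4 would additionally require R to be reflexive. The strongest is K4.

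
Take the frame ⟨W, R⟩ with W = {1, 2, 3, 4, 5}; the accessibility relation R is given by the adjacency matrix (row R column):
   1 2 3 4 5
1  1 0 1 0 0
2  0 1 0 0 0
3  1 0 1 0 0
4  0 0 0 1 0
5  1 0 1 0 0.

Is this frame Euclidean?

Yes

Euclidean: yes — any two successors of a common world are R-related.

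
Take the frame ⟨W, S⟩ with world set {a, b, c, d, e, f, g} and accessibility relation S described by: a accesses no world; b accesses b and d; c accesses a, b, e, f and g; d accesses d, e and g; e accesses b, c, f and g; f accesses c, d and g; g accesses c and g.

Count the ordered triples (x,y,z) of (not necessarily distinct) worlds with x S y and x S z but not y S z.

37

Enumerating: (b,d,b), (c,a,a), (c,a,b), (c,a,e), (c,a,f), (c,a,g), (c,b,a), (c,b,e), (c,b,f), (c,b,g), (c,e,a), (c,e,e), … and 25 more.
Total: 37.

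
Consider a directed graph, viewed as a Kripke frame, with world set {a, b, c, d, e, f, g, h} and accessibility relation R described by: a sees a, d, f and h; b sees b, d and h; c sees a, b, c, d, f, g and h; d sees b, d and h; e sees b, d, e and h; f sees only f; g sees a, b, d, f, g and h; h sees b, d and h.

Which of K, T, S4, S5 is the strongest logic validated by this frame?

T

Reflexive (axiom T): yes — every world is R-related to itself.
Transitive (axiom 4): no — a R d and d R b, but not a R b.
Euclidean (axiom 5): no — a R d and a R f, but not d R f.
So F validates K, T; S4 would additionally require R to be transitive. The strongest is T.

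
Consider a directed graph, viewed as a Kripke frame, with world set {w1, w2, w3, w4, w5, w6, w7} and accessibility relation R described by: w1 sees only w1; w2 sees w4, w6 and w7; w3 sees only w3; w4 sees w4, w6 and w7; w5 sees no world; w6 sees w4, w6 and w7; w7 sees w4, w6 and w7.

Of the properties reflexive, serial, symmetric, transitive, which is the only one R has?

transitive

Reflexive: no — w2 is not related to itself.
Serial: no — w5 has no R-successor.
Symmetric: no — w2 R w4 but not w4 R w2.
Transitive: yes — every two-step R-path is closed by a direct edge.
Only transitive holds.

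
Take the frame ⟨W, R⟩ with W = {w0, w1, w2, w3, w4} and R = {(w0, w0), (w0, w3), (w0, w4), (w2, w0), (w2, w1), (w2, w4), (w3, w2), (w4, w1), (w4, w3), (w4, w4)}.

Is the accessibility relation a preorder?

No

Reflexive: no — w1 is not related to itself.
Transitive: no — w0 R w3 and w3 R w2, but not w0 R w2.
So R is not a preorder.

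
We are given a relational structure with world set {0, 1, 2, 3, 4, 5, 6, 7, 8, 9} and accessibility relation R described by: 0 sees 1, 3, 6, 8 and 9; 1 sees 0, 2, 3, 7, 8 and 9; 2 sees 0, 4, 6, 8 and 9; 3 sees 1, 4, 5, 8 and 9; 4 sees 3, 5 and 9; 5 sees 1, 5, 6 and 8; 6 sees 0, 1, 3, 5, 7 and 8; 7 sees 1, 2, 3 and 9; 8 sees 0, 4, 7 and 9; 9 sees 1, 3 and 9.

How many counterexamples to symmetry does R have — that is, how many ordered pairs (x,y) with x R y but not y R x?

Enumerating: (0,3), (0,9), (1,2), (1,8), (2,0), (2,4), (2,6), (2,8), (2,9), (3,5), (3,8), (4,5), … and 13 more.
Total: 25.

25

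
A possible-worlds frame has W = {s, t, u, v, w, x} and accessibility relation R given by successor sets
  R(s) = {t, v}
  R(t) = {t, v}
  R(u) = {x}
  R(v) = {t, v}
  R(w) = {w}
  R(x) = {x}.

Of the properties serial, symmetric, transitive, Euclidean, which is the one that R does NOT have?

Serial: yes — every world has a successor (e.g. s R t).
Symmetric: no — s R t but not t R s.
Transitive: yes — every two-step R-path is closed by a direct edge.
Euclidean: yes — any two successors of a common world are R-related.
Only symmetric fails.

symmetric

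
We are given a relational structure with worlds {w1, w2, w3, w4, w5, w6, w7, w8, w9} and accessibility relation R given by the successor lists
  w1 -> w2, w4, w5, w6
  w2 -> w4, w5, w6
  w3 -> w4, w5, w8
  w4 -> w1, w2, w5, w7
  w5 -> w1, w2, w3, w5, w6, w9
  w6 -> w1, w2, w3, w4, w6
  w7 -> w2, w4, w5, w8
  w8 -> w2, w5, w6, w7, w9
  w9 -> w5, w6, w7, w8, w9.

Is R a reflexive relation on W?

No

Reflexive: no — w1 is not related to itself.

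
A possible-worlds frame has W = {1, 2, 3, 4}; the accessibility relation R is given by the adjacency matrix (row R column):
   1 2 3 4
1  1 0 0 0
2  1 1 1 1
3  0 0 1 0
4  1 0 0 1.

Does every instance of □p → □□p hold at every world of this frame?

Axiom 4 corresponds to the accessibility relation being transitive.
Transitive: yes — every two-step R-path is closed by a direct edge.

Yes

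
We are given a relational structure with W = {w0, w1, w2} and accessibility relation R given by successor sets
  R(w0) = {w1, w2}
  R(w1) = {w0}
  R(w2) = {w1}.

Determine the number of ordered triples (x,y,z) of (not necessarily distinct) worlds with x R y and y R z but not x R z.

Enumerating: (w0,w1,w0), (w1,w0,w1), (w1,w0,w2), (w2,w1,w0).

4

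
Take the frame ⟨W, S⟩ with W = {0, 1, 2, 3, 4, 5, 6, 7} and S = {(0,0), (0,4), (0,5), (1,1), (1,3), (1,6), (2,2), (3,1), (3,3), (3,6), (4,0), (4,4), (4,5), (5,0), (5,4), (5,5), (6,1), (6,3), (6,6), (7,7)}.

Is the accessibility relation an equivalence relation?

Yes

Reflexive: yes — every world is S-related to itself.
Symmetric: yes — every pair in S has its reverse in S.
Transitive: yes — every two-step S-path is closed by a direct edge.
So S is an equivalence relation.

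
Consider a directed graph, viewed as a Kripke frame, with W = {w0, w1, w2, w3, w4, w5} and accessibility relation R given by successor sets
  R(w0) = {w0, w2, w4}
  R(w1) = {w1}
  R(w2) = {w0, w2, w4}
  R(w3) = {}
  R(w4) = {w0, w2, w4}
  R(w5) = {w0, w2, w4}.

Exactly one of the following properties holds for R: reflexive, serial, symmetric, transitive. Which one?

transitive

Reflexive: no — w3 is not related to itself.
Serial: no — w3 has no R-successor.
Symmetric: no — w5 R w0 but not w0 R w5.
Transitive: yes — every two-step R-path is closed by a direct edge.
Only transitive holds.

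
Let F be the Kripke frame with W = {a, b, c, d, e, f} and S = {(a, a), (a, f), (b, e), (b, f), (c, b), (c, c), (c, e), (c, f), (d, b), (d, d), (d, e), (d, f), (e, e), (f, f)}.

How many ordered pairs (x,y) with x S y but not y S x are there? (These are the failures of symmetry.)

9

Enumerating: (a,f), (b,e), (b,f), (c,b), (c,e), (c,f), (d,b), (d,e), (d,f).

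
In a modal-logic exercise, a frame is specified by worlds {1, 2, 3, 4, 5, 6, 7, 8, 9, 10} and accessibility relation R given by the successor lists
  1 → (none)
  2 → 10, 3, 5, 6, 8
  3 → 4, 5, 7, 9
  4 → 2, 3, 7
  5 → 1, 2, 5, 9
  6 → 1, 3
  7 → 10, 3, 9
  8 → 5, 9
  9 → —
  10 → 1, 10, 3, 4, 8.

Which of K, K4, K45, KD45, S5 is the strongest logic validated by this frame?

K

Transitive (axiom 4): no — 10 R 3 and 3 R 5, but not 10 R 5.
Euclidean (axiom 5): no — 10 R 1 and 10 R 3, but not 1 R 3.
Serial (axiom D): no — 1 has no R-successor.
Reflexive (axiom T): no — 1 is not related to itself.
So F validates K; K4 would additionally require R to be transitive. The strongest is K.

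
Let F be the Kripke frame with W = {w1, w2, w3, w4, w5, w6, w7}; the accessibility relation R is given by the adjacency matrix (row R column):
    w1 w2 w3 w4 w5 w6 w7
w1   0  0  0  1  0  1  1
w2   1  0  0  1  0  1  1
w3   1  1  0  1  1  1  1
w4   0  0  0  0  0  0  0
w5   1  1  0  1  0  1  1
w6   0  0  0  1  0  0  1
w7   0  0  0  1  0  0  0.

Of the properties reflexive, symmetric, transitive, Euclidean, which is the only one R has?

transitive

Reflexive: no — w1 is not related to itself.
Symmetric: no — w1 R w4 but not w4 R w1.
Transitive: yes — every two-step R-path is closed by a direct edge.
Euclidean: no — w1 R w4 and w1 R w6, but not w4 R w6.
Only transitive holds.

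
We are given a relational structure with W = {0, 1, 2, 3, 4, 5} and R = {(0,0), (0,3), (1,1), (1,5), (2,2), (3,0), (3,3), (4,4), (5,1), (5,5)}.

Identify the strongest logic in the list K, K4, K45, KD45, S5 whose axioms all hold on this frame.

S5

Transitive (axiom 4): yes — every two-step R-path is closed by a direct edge.
Euclidean (axiom 5): yes — any two successors of a common world are R-related.
Serial (axiom D): yes — every world has a successor (e.g. 0 R 0).
Reflexive (axiom T): yes — every world is R-related to itself.
So F validates K, K4, K45, KD45, S5. The strongest is S5.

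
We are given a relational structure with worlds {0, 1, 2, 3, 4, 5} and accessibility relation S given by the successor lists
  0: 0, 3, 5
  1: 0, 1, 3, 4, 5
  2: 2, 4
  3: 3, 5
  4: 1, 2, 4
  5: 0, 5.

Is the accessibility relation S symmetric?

Symmetric: no — 0 S 3 but not 3 S 0.

No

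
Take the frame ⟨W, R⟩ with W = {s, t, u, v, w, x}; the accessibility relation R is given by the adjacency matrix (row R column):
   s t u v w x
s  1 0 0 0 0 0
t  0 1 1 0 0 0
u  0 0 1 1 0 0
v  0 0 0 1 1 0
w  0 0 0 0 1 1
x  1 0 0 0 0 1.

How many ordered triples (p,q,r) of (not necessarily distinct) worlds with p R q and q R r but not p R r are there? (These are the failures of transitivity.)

4

Enumerating: (t,u,v), (u,v,w), (v,w,x), (w,x,s).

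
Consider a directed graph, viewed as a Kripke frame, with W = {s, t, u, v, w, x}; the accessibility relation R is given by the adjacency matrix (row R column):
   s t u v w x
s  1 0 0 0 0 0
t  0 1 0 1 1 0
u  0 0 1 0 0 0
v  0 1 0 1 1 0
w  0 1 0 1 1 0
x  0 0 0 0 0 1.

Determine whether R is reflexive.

Reflexive: yes — every world is R-related to itself.

Yes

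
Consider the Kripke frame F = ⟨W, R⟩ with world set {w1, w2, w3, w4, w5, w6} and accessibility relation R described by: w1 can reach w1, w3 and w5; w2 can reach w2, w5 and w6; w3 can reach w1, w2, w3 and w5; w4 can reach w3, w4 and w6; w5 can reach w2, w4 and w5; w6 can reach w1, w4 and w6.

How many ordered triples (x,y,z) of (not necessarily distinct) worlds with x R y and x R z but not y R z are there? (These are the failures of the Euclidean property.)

19

Enumerating: (w1,w5,w1), (w1,w5,w3), (w2,w5,w6), (w2,w6,w2), (w2,w6,w5), (w3,w1,w2), (w3,w2,w1), (w3,w2,w3), (w3,w5,w1), (w3,w5,w3), (w4,w3,w4), (w4,w3,w6), … and 7 more.
Total: 19.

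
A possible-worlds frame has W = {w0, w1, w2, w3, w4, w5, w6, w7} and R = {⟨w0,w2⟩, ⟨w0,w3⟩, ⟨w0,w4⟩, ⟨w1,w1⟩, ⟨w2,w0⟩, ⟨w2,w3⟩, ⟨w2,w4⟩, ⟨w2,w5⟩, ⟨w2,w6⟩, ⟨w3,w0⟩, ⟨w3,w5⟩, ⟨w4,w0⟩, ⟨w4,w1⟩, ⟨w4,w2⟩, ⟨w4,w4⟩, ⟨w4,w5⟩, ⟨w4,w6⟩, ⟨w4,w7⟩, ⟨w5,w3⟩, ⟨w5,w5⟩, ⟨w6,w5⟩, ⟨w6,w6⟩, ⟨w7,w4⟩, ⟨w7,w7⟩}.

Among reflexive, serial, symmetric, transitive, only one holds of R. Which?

Reflexive: no — w0 is not related to itself.
Serial: yes — every world has a successor (e.g. w0 R w2).
Symmetric: no — w2 R w3 but not w3 R w2.
Transitive: no — w0 R w2 and w2 R w5, but not w0 R w5.
Only serial holds.

serial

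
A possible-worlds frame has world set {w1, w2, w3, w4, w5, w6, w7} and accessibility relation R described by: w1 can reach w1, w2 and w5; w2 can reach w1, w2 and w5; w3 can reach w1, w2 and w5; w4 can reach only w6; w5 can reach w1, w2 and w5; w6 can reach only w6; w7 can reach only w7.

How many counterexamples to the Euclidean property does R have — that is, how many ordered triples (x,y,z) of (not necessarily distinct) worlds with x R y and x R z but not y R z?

0

R is Euclidean; there are no such tuples.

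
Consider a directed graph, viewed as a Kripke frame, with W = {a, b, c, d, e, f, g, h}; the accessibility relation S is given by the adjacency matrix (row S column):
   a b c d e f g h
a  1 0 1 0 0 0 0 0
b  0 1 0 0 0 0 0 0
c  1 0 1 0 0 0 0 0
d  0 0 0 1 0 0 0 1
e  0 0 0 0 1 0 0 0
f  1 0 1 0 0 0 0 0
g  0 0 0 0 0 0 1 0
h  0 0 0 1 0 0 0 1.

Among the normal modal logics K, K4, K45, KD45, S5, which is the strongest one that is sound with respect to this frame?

Transitive (axiom 4): yes — every two-step S-path is closed by a direct edge.
Euclidean (axiom 5): yes — any two successors of a common world are S-related.
Serial (axiom D): yes — every world has a successor (e.g. a S a).
Reflexive (axiom T): no — f is not related to itself.
So F validates K, K4, K45, KD45; S5 would additionally require S to be reflexive. The strongest is KD45.

KD45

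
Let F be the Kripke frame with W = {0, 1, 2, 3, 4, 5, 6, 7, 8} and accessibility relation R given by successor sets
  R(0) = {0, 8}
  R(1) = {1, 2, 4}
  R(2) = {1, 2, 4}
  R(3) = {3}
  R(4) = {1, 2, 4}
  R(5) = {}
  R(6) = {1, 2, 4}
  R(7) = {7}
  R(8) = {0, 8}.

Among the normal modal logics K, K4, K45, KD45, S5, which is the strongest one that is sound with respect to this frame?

K45

Transitive (axiom 4): yes — every two-step R-path is closed by a direct edge.
Euclidean (axiom 5): yes — any two successors of a common world are R-related.
Serial (axiom D): no — 5 has no R-successor.
Reflexive (axiom T): no — 5 is not related to itself.
So F validates K, K4, K45; KD45 would additionally require R to be serial. The strongest is K45.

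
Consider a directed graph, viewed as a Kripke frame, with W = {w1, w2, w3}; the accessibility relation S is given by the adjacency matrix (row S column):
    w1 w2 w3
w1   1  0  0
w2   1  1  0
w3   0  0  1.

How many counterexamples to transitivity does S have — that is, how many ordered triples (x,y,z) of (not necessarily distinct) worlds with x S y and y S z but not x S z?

S is transitive; there are no such tuples.

0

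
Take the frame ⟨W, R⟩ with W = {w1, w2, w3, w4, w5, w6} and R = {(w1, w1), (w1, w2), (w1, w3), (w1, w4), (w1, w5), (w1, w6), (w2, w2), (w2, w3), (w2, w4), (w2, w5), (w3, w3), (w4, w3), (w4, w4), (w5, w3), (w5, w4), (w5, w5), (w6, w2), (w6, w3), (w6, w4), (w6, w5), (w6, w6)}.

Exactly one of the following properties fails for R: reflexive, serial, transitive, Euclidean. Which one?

Euclidean

Reflexive: yes — every world is R-related to itself.
Serial: yes — every world has a successor (e.g. w1 R w1).
Transitive: yes — every two-step R-path is closed by a direct edge.
Euclidean: no — w1 R w2 and w1 R w6, but not w2 R w6.
Only Euclidean fails.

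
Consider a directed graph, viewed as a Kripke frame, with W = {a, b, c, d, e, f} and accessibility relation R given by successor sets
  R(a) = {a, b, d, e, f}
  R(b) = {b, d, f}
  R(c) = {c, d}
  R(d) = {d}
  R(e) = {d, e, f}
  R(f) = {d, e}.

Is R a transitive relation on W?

Transitive: no — b R f and f R e, but not b R e.

No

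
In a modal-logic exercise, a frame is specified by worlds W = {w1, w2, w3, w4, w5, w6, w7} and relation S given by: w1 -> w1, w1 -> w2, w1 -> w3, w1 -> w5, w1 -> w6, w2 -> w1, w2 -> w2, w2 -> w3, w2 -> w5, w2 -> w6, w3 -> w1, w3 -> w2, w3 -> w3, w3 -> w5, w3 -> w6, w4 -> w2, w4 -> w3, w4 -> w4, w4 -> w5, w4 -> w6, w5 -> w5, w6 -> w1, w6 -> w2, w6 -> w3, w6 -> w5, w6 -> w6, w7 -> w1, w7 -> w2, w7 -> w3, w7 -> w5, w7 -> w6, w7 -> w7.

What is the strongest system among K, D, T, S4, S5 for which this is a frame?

T

Serial (axiom D): yes — every world has a successor (e.g. w1 S w1).
Reflexive (axiom T): yes — every world is S-related to itself.
Transitive (axiom 4): no — w4 S w2 and w2 S w1, but not w4 S w1.
Euclidean (axiom 5): no — w1 S w5 and w1 S w2, but not w5 S w2.
So F validates K, D, T; S4 would additionally require S to be transitive. The strongest is T.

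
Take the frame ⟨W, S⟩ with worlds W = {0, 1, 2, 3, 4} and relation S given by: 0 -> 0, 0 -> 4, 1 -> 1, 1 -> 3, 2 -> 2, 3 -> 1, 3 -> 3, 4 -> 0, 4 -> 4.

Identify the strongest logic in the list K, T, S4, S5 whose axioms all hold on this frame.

Reflexive (axiom T): yes — every world is S-related to itself.
Transitive (axiom 4): yes — every two-step S-path is closed by a direct edge.
Euclidean (axiom 5): yes — any two successors of a common world are S-related.
So F validates K, T, S4, S5. The strongest is S5.

S5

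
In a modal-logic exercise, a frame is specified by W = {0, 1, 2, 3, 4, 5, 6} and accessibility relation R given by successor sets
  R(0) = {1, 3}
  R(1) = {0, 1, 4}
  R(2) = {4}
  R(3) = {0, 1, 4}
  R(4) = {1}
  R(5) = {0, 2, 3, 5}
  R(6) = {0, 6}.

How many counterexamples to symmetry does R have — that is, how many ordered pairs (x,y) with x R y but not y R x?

7

Enumerating: (2,4), (3,1), (3,4), (5,0), (5,2), (5,3), (6,0).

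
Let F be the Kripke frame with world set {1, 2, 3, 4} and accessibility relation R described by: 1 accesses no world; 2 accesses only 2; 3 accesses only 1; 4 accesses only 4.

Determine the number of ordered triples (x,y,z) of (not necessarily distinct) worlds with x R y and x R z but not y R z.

Enumerating: (3,1,1).

1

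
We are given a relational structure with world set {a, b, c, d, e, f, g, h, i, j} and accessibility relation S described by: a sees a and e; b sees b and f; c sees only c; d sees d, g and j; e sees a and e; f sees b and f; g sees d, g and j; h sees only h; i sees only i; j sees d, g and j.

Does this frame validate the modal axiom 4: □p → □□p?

Yes

By correspondence theory, 4 is valid on a frame iff S is transitive.
Transitive: yes — every two-step S-path is closed by a direct edge.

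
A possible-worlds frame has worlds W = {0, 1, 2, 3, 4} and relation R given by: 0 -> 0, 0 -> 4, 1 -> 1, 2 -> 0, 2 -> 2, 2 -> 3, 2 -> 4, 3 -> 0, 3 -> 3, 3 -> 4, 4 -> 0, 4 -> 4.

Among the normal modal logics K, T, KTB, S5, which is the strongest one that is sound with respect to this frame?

Reflexive (axiom T): yes — every world is R-related to itself.
Symmetric (axiom B): no — 2 R 0 but not 0 R 2.
Euclidean (axiom 5): no — 2 R 0 and 2 R 3, but not 0 R 3.
So F validates K, T; KTB would additionally require R to be symmetric. The strongest is T.

T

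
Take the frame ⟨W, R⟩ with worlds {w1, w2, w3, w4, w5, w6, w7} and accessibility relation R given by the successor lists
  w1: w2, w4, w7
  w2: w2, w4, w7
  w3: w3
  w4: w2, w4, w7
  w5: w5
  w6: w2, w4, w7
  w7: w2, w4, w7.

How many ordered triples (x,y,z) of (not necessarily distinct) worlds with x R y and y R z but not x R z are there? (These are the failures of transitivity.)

R is transitive; there are no such tuples.

0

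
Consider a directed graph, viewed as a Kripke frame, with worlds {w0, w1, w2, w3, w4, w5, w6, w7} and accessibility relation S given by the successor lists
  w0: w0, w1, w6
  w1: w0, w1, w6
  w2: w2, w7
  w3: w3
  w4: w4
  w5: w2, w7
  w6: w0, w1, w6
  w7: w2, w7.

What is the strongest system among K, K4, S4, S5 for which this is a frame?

K4

Transitive (axiom 4): yes — every two-step S-path is closed by a direct edge.
Reflexive (axiom T): no — w5 is not related to itself.
Euclidean (axiom 5): yes — any two successors of a common world are S-related.
So F validates K, K4; S4 would additionally require S to be reflexive. The strongest is K4.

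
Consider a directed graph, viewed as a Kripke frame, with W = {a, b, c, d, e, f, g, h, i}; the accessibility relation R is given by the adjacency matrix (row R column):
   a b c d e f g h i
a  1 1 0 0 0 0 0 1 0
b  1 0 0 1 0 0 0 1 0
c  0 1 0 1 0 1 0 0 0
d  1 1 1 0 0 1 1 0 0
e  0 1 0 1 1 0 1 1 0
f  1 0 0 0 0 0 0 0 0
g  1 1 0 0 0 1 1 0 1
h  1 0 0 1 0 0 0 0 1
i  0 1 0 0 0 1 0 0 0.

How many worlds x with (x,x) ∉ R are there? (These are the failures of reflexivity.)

Enumerating: b, c, d, f, h, i.

6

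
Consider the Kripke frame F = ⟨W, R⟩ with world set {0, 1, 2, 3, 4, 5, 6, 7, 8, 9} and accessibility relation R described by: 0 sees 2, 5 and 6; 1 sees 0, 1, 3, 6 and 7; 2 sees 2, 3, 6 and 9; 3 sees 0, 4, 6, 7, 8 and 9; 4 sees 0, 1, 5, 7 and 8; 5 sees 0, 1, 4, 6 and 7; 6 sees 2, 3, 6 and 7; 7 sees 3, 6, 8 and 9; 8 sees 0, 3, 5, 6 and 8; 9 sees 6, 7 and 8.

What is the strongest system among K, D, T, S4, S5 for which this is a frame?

Serial (axiom D): yes — every world has a successor (e.g. 0 R 2).
Reflexive (axiom T): no — 0 is not related to itself.
Transitive (axiom 4): no — 0 R 2 and 2 R 3, but not 0 R 3.
Euclidean (axiom 5): no — 0 R 2 and 0 R 5, but not 2 R 5.
So F validates K, D; T would additionally require R to be reflexive. The strongest is D.

D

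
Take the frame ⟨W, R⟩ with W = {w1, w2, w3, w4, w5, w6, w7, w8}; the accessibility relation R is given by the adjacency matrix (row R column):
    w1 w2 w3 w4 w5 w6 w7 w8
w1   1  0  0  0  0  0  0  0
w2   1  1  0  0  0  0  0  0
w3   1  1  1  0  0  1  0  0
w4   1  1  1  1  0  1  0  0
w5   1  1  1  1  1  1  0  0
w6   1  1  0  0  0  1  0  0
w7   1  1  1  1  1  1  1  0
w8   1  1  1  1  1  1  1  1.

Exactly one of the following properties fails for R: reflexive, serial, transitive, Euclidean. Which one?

Reflexive: yes — every world is R-related to itself.
Serial: yes — every world has a successor (e.g. w1 R w1).
Transitive: yes — every two-step R-path is closed by a direct edge.
Euclidean: no — w3 R w1 and w3 R w2, but not w1 R w2.
Only Euclidean fails.

Euclidean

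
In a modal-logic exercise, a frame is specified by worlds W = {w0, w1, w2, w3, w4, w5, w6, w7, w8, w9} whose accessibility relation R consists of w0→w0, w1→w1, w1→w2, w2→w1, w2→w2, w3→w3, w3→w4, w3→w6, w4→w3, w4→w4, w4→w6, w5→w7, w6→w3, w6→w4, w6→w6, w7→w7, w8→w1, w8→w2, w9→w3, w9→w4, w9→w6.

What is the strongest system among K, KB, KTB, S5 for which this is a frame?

Symmetric (axiom B): no — w5 R w7 but not w7 R w5.
Reflexive (axiom T): no — w5 is not related to itself.
Euclidean (axiom 5): yes — any two successors of a common world are R-related.
So F validates K; KB would additionally require R to be symmetric. The strongest is K.

K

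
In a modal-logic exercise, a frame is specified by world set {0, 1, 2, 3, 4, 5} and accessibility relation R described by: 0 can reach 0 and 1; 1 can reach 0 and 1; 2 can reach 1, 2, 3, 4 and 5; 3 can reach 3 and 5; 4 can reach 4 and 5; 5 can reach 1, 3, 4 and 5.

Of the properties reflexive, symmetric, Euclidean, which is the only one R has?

Reflexive: yes — every world is R-related to itself.
Symmetric: no — 2 R 1 but not 1 R 2.
Euclidean: no — 2 R 1 and 2 R 3, but not 1 R 3.
Only reflexive holds.

reflexive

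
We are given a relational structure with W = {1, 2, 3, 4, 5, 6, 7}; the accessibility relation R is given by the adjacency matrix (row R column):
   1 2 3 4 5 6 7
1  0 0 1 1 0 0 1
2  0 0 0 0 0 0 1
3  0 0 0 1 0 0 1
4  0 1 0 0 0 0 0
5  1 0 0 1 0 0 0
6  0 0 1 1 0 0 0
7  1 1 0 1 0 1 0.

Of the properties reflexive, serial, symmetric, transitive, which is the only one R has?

serial

Reflexive: no — 1 is not related to itself.
Serial: yes — every world has a successor (e.g. 1 R 3).
Symmetric: no — 1 R 3 but not 3 R 1.
Transitive: no — 1 R 4 and 4 R 2, but not 1 R 2.
Only serial holds.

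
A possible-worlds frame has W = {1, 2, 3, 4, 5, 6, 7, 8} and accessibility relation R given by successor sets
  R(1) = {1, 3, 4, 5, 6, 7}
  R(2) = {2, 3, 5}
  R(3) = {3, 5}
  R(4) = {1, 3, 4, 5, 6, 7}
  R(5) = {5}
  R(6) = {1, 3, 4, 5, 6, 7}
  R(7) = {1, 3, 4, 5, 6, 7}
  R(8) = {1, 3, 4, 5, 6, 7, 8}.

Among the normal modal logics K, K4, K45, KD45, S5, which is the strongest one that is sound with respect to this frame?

Transitive (axiom 4): yes — every two-step R-path is closed by a direct edge.
Euclidean (axiom 5): no — 1 R 3 and 1 R 4, but not 3 R 4.
Serial (axiom D): yes — every world has a successor (e.g. 1 R 1).
Reflexive (axiom T): yes — every world is R-related to itself.
So F validates K, K4; K45 would additionally require R to be Euclidean. The strongest is K4.

K4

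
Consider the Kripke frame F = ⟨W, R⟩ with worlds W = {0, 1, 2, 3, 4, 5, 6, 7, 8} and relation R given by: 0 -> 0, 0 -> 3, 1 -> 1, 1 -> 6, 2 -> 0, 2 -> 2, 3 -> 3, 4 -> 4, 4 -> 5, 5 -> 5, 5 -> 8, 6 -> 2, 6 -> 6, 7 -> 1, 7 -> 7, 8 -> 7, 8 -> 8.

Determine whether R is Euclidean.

No

Euclidean: no — 0 R 3 and 0 R 0, but not 3 R 0.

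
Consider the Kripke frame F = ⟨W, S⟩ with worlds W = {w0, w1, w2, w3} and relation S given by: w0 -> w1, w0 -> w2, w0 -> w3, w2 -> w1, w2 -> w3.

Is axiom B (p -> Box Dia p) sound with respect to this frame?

The schema B characterises exactly the symmetric frames.
Symmetric: no — w0 S w1 but not w1 S w0.

No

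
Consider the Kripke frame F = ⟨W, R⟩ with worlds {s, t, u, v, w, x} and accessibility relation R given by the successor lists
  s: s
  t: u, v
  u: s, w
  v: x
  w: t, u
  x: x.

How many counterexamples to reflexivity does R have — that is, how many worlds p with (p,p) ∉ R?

Enumerating: t, u, v, w.

4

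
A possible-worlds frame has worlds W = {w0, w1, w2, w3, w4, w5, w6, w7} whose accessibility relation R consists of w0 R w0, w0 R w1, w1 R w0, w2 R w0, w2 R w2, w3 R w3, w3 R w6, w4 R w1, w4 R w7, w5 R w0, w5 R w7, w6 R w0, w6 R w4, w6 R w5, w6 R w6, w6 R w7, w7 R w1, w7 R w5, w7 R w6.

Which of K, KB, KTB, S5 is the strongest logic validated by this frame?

Symmetric (axiom B): no — w2 R w0 but not w0 R w2.
Reflexive (axiom T): no — w1 is not related to itself.
Euclidean (axiom 5): no — w4 R w1 and w4 R w7, but not w1 R w7.
So F validates K; KB would additionally require R to be symmetric. The strongest is K.

K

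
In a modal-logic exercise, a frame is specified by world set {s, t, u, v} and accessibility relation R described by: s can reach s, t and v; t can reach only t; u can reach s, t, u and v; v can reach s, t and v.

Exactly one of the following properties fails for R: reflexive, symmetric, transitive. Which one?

Reflexive: yes — every world is R-related to itself.
Symmetric: no — s R t but not t R s.
Transitive: yes — every two-step R-path is closed by a direct edge.
Only symmetric fails.

symmetric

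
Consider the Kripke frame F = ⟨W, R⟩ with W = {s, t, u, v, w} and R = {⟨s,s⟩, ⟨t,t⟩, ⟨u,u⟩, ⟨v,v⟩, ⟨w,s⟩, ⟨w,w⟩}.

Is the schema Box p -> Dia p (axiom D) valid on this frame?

Yes

The schema D characterises exactly the serial frames.
Serial: yes — every world has a successor (e.g. s R s).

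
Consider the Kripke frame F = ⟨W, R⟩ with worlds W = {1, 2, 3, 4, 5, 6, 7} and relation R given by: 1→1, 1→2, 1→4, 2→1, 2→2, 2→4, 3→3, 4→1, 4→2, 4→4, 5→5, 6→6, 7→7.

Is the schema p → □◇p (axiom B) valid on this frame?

The schema B characterises exactly the symmetric frames.
Symmetric: yes — every pair in R has its reverse in R.

Yes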